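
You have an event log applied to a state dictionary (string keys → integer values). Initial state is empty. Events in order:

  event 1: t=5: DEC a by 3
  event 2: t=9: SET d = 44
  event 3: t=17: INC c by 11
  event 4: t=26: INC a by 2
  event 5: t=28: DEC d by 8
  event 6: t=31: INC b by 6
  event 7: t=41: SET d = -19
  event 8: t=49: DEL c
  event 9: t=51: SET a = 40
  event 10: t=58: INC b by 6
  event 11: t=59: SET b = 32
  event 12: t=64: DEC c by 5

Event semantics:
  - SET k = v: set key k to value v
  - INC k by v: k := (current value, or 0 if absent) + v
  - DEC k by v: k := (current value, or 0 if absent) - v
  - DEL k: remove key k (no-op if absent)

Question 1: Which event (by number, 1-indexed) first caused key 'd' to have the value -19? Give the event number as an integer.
Looking for first event where d becomes -19:
  event 2: d = 44
  event 3: d = 44
  event 4: d = 44
  event 5: d = 36
  event 6: d = 36
  event 7: d 36 -> -19  <-- first match

Answer: 7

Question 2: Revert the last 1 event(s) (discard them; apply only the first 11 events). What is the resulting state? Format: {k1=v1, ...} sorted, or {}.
Answer: {a=40, b=32, d=-19}

Derivation:
Keep first 11 events (discard last 1):
  after event 1 (t=5: DEC a by 3): {a=-3}
  after event 2 (t=9: SET d = 44): {a=-3, d=44}
  after event 3 (t=17: INC c by 11): {a=-3, c=11, d=44}
  after event 4 (t=26: INC a by 2): {a=-1, c=11, d=44}
  after event 5 (t=28: DEC d by 8): {a=-1, c=11, d=36}
  after event 6 (t=31: INC b by 6): {a=-1, b=6, c=11, d=36}
  after event 7 (t=41: SET d = -19): {a=-1, b=6, c=11, d=-19}
  after event 8 (t=49: DEL c): {a=-1, b=6, d=-19}
  after event 9 (t=51: SET a = 40): {a=40, b=6, d=-19}
  after event 10 (t=58: INC b by 6): {a=40, b=12, d=-19}
  after event 11 (t=59: SET b = 32): {a=40, b=32, d=-19}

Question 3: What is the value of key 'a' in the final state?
Track key 'a' through all 12 events:
  event 1 (t=5: DEC a by 3): a (absent) -> -3
  event 2 (t=9: SET d = 44): a unchanged
  event 3 (t=17: INC c by 11): a unchanged
  event 4 (t=26: INC a by 2): a -3 -> -1
  event 5 (t=28: DEC d by 8): a unchanged
  event 6 (t=31: INC b by 6): a unchanged
  event 7 (t=41: SET d = -19): a unchanged
  event 8 (t=49: DEL c): a unchanged
  event 9 (t=51: SET a = 40): a -1 -> 40
  event 10 (t=58: INC b by 6): a unchanged
  event 11 (t=59: SET b = 32): a unchanged
  event 12 (t=64: DEC c by 5): a unchanged
Final: a = 40

Answer: 40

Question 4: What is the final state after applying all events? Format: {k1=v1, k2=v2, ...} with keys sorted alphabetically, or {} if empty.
  after event 1 (t=5: DEC a by 3): {a=-3}
  after event 2 (t=9: SET d = 44): {a=-3, d=44}
  after event 3 (t=17: INC c by 11): {a=-3, c=11, d=44}
  after event 4 (t=26: INC a by 2): {a=-1, c=11, d=44}
  after event 5 (t=28: DEC d by 8): {a=-1, c=11, d=36}
  after event 6 (t=31: INC b by 6): {a=-1, b=6, c=11, d=36}
  after event 7 (t=41: SET d = -19): {a=-1, b=6, c=11, d=-19}
  after event 8 (t=49: DEL c): {a=-1, b=6, d=-19}
  after event 9 (t=51: SET a = 40): {a=40, b=6, d=-19}
  after event 10 (t=58: INC b by 6): {a=40, b=12, d=-19}
  after event 11 (t=59: SET b = 32): {a=40, b=32, d=-19}
  after event 12 (t=64: DEC c by 5): {a=40, b=32, c=-5, d=-19}

Answer: {a=40, b=32, c=-5, d=-19}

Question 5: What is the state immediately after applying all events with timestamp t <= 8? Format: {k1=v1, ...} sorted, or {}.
Apply events with t <= 8 (1 events):
  after event 1 (t=5: DEC a by 3): {a=-3}

Answer: {a=-3}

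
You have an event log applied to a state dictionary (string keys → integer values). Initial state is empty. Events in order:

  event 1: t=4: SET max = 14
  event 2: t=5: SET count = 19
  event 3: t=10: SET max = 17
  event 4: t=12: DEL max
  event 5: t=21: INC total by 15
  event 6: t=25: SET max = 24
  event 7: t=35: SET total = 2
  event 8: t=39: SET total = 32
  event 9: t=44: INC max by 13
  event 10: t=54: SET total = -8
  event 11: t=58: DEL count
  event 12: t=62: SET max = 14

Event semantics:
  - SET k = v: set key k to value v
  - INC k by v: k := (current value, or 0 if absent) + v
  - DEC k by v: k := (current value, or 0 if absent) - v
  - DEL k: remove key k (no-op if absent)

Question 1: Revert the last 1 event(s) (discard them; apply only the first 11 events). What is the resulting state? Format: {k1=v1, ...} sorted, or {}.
Keep first 11 events (discard last 1):
  after event 1 (t=4: SET max = 14): {max=14}
  after event 2 (t=5: SET count = 19): {count=19, max=14}
  after event 3 (t=10: SET max = 17): {count=19, max=17}
  after event 4 (t=12: DEL max): {count=19}
  after event 5 (t=21: INC total by 15): {count=19, total=15}
  after event 6 (t=25: SET max = 24): {count=19, max=24, total=15}
  after event 7 (t=35: SET total = 2): {count=19, max=24, total=2}
  after event 8 (t=39: SET total = 32): {count=19, max=24, total=32}
  after event 9 (t=44: INC max by 13): {count=19, max=37, total=32}
  after event 10 (t=54: SET total = -8): {count=19, max=37, total=-8}
  after event 11 (t=58: DEL count): {max=37, total=-8}

Answer: {max=37, total=-8}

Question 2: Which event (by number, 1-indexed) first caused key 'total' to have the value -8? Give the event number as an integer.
Looking for first event where total becomes -8:
  event 5: total = 15
  event 6: total = 15
  event 7: total = 2
  event 8: total = 32
  event 9: total = 32
  event 10: total 32 -> -8  <-- first match

Answer: 10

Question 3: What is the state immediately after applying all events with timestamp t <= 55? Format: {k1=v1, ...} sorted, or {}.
Answer: {count=19, max=37, total=-8}

Derivation:
Apply events with t <= 55 (10 events):
  after event 1 (t=4: SET max = 14): {max=14}
  after event 2 (t=5: SET count = 19): {count=19, max=14}
  after event 3 (t=10: SET max = 17): {count=19, max=17}
  after event 4 (t=12: DEL max): {count=19}
  after event 5 (t=21: INC total by 15): {count=19, total=15}
  after event 6 (t=25: SET max = 24): {count=19, max=24, total=15}
  after event 7 (t=35: SET total = 2): {count=19, max=24, total=2}
  after event 8 (t=39: SET total = 32): {count=19, max=24, total=32}
  after event 9 (t=44: INC max by 13): {count=19, max=37, total=32}
  after event 10 (t=54: SET total = -8): {count=19, max=37, total=-8}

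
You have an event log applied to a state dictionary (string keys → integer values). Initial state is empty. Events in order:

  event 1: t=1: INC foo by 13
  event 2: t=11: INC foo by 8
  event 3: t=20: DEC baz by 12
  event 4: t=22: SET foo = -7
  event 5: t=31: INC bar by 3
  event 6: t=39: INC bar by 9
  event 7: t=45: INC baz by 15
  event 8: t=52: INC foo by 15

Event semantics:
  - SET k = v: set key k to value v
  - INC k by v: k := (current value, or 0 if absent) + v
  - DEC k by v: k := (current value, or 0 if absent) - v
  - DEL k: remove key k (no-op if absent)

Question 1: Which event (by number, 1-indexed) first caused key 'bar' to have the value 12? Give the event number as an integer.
Looking for first event where bar becomes 12:
  event 5: bar = 3
  event 6: bar 3 -> 12  <-- first match

Answer: 6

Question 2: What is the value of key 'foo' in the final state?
Track key 'foo' through all 8 events:
  event 1 (t=1: INC foo by 13): foo (absent) -> 13
  event 2 (t=11: INC foo by 8): foo 13 -> 21
  event 3 (t=20: DEC baz by 12): foo unchanged
  event 4 (t=22: SET foo = -7): foo 21 -> -7
  event 5 (t=31: INC bar by 3): foo unchanged
  event 6 (t=39: INC bar by 9): foo unchanged
  event 7 (t=45: INC baz by 15): foo unchanged
  event 8 (t=52: INC foo by 15): foo -7 -> 8
Final: foo = 8

Answer: 8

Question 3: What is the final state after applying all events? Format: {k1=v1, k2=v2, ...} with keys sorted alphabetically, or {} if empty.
Answer: {bar=12, baz=3, foo=8}

Derivation:
  after event 1 (t=1: INC foo by 13): {foo=13}
  after event 2 (t=11: INC foo by 8): {foo=21}
  after event 3 (t=20: DEC baz by 12): {baz=-12, foo=21}
  after event 4 (t=22: SET foo = -7): {baz=-12, foo=-7}
  after event 5 (t=31: INC bar by 3): {bar=3, baz=-12, foo=-7}
  after event 6 (t=39: INC bar by 9): {bar=12, baz=-12, foo=-7}
  after event 7 (t=45: INC baz by 15): {bar=12, baz=3, foo=-7}
  after event 8 (t=52: INC foo by 15): {bar=12, baz=3, foo=8}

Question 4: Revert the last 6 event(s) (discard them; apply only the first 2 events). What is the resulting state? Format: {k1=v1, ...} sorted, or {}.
Answer: {foo=21}

Derivation:
Keep first 2 events (discard last 6):
  after event 1 (t=1: INC foo by 13): {foo=13}
  after event 2 (t=11: INC foo by 8): {foo=21}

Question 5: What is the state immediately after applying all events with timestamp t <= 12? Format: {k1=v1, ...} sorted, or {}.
Apply events with t <= 12 (2 events):
  after event 1 (t=1: INC foo by 13): {foo=13}
  after event 2 (t=11: INC foo by 8): {foo=21}

Answer: {foo=21}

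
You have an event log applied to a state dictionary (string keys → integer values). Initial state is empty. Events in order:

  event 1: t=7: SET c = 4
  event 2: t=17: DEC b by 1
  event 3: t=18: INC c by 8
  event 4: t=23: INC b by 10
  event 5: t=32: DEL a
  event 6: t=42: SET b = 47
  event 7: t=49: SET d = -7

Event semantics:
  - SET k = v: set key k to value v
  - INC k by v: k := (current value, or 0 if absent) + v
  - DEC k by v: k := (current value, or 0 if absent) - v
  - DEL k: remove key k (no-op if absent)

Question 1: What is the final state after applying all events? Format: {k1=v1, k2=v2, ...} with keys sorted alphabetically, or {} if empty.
Answer: {b=47, c=12, d=-7}

Derivation:
  after event 1 (t=7: SET c = 4): {c=4}
  after event 2 (t=17: DEC b by 1): {b=-1, c=4}
  after event 3 (t=18: INC c by 8): {b=-1, c=12}
  after event 4 (t=23: INC b by 10): {b=9, c=12}
  after event 5 (t=32: DEL a): {b=9, c=12}
  after event 6 (t=42: SET b = 47): {b=47, c=12}
  after event 7 (t=49: SET d = -7): {b=47, c=12, d=-7}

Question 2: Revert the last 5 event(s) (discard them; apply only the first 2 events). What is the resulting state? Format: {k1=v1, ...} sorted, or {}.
Keep first 2 events (discard last 5):
  after event 1 (t=7: SET c = 4): {c=4}
  after event 2 (t=17: DEC b by 1): {b=-1, c=4}

Answer: {b=-1, c=4}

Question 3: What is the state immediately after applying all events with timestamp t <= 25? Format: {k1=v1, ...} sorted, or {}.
Answer: {b=9, c=12}

Derivation:
Apply events with t <= 25 (4 events):
  after event 1 (t=7: SET c = 4): {c=4}
  after event 2 (t=17: DEC b by 1): {b=-1, c=4}
  after event 3 (t=18: INC c by 8): {b=-1, c=12}
  after event 4 (t=23: INC b by 10): {b=9, c=12}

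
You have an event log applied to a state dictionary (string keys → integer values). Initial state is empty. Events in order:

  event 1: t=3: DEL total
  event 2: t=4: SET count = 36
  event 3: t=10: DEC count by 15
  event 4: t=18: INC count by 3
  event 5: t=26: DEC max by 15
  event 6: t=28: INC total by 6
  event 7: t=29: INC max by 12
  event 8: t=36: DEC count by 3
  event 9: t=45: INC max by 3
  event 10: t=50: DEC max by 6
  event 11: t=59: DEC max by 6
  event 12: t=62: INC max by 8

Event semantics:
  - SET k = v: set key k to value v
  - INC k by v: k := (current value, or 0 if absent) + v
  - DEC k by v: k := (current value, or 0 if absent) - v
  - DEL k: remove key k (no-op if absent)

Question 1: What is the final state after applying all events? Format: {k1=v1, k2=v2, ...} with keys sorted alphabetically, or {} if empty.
Answer: {count=21, max=-4, total=6}

Derivation:
  after event 1 (t=3: DEL total): {}
  after event 2 (t=4: SET count = 36): {count=36}
  after event 3 (t=10: DEC count by 15): {count=21}
  after event 4 (t=18: INC count by 3): {count=24}
  after event 5 (t=26: DEC max by 15): {count=24, max=-15}
  after event 6 (t=28: INC total by 6): {count=24, max=-15, total=6}
  after event 7 (t=29: INC max by 12): {count=24, max=-3, total=6}
  after event 8 (t=36: DEC count by 3): {count=21, max=-3, total=6}
  after event 9 (t=45: INC max by 3): {count=21, max=0, total=6}
  after event 10 (t=50: DEC max by 6): {count=21, max=-6, total=6}
  after event 11 (t=59: DEC max by 6): {count=21, max=-12, total=6}
  after event 12 (t=62: INC max by 8): {count=21, max=-4, total=6}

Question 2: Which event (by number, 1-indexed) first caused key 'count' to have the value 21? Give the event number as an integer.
Answer: 3

Derivation:
Looking for first event where count becomes 21:
  event 2: count = 36
  event 3: count 36 -> 21  <-- first match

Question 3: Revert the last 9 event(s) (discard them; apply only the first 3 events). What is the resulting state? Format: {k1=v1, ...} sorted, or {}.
Answer: {count=21}

Derivation:
Keep first 3 events (discard last 9):
  after event 1 (t=3: DEL total): {}
  after event 2 (t=4: SET count = 36): {count=36}
  after event 3 (t=10: DEC count by 15): {count=21}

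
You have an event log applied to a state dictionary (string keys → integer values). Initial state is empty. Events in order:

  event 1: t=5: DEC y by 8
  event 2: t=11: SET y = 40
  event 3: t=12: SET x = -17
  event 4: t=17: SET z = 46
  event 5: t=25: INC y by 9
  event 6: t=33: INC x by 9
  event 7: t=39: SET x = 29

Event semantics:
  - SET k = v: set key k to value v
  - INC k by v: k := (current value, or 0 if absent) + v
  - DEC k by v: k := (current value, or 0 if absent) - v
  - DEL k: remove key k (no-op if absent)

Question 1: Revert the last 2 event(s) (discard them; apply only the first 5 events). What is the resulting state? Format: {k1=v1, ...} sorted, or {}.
Keep first 5 events (discard last 2):
  after event 1 (t=5: DEC y by 8): {y=-8}
  after event 2 (t=11: SET y = 40): {y=40}
  after event 3 (t=12: SET x = -17): {x=-17, y=40}
  after event 4 (t=17: SET z = 46): {x=-17, y=40, z=46}
  after event 5 (t=25: INC y by 9): {x=-17, y=49, z=46}

Answer: {x=-17, y=49, z=46}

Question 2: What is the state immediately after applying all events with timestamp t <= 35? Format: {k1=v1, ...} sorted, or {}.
Answer: {x=-8, y=49, z=46}

Derivation:
Apply events with t <= 35 (6 events):
  after event 1 (t=5: DEC y by 8): {y=-8}
  after event 2 (t=11: SET y = 40): {y=40}
  after event 3 (t=12: SET x = -17): {x=-17, y=40}
  after event 4 (t=17: SET z = 46): {x=-17, y=40, z=46}
  after event 5 (t=25: INC y by 9): {x=-17, y=49, z=46}
  after event 6 (t=33: INC x by 9): {x=-8, y=49, z=46}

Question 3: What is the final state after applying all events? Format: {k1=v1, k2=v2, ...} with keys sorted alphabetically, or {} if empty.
Answer: {x=29, y=49, z=46}

Derivation:
  after event 1 (t=5: DEC y by 8): {y=-8}
  after event 2 (t=11: SET y = 40): {y=40}
  after event 3 (t=12: SET x = -17): {x=-17, y=40}
  after event 4 (t=17: SET z = 46): {x=-17, y=40, z=46}
  after event 5 (t=25: INC y by 9): {x=-17, y=49, z=46}
  after event 6 (t=33: INC x by 9): {x=-8, y=49, z=46}
  after event 7 (t=39: SET x = 29): {x=29, y=49, z=46}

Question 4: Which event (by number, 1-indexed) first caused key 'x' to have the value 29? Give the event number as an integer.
Answer: 7

Derivation:
Looking for first event where x becomes 29:
  event 3: x = -17
  event 4: x = -17
  event 5: x = -17
  event 6: x = -8
  event 7: x -8 -> 29  <-- first match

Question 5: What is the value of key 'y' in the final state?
Track key 'y' through all 7 events:
  event 1 (t=5: DEC y by 8): y (absent) -> -8
  event 2 (t=11: SET y = 40): y -8 -> 40
  event 3 (t=12: SET x = -17): y unchanged
  event 4 (t=17: SET z = 46): y unchanged
  event 5 (t=25: INC y by 9): y 40 -> 49
  event 6 (t=33: INC x by 9): y unchanged
  event 7 (t=39: SET x = 29): y unchanged
Final: y = 49

Answer: 49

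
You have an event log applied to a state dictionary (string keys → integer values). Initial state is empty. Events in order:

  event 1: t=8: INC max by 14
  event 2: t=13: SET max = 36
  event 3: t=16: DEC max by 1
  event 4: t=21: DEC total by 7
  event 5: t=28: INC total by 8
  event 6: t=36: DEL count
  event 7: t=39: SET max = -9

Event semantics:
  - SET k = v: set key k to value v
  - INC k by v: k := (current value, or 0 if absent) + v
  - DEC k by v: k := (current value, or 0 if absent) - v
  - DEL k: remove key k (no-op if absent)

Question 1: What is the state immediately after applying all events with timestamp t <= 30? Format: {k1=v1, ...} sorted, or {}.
Apply events with t <= 30 (5 events):
  after event 1 (t=8: INC max by 14): {max=14}
  after event 2 (t=13: SET max = 36): {max=36}
  after event 3 (t=16: DEC max by 1): {max=35}
  after event 4 (t=21: DEC total by 7): {max=35, total=-7}
  after event 5 (t=28: INC total by 8): {max=35, total=1}

Answer: {max=35, total=1}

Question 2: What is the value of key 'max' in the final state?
Answer: -9

Derivation:
Track key 'max' through all 7 events:
  event 1 (t=8: INC max by 14): max (absent) -> 14
  event 2 (t=13: SET max = 36): max 14 -> 36
  event 3 (t=16: DEC max by 1): max 36 -> 35
  event 4 (t=21: DEC total by 7): max unchanged
  event 5 (t=28: INC total by 8): max unchanged
  event 6 (t=36: DEL count): max unchanged
  event 7 (t=39: SET max = -9): max 35 -> -9
Final: max = -9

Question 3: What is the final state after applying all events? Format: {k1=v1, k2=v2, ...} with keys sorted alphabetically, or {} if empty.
  after event 1 (t=8: INC max by 14): {max=14}
  after event 2 (t=13: SET max = 36): {max=36}
  after event 3 (t=16: DEC max by 1): {max=35}
  after event 4 (t=21: DEC total by 7): {max=35, total=-7}
  after event 5 (t=28: INC total by 8): {max=35, total=1}
  after event 6 (t=36: DEL count): {max=35, total=1}
  after event 7 (t=39: SET max = -9): {max=-9, total=1}

Answer: {max=-9, total=1}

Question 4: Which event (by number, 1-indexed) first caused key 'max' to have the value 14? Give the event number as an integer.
Answer: 1

Derivation:
Looking for first event where max becomes 14:
  event 1: max (absent) -> 14  <-- first match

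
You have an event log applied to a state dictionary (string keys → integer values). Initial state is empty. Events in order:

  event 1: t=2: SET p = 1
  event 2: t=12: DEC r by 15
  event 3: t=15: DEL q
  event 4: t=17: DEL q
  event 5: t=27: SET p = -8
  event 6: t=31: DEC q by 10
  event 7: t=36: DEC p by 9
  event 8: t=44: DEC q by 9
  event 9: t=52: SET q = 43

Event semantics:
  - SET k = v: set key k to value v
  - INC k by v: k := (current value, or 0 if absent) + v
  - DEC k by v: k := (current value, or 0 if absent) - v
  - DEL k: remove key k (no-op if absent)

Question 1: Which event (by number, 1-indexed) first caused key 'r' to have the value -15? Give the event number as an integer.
Looking for first event where r becomes -15:
  event 2: r (absent) -> -15  <-- first match

Answer: 2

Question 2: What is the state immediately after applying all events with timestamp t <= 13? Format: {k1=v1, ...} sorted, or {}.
Answer: {p=1, r=-15}

Derivation:
Apply events with t <= 13 (2 events):
  after event 1 (t=2: SET p = 1): {p=1}
  after event 2 (t=12: DEC r by 15): {p=1, r=-15}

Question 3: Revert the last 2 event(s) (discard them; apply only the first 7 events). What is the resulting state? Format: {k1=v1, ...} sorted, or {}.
Answer: {p=-17, q=-10, r=-15}

Derivation:
Keep first 7 events (discard last 2):
  after event 1 (t=2: SET p = 1): {p=1}
  after event 2 (t=12: DEC r by 15): {p=1, r=-15}
  after event 3 (t=15: DEL q): {p=1, r=-15}
  after event 4 (t=17: DEL q): {p=1, r=-15}
  after event 5 (t=27: SET p = -8): {p=-8, r=-15}
  after event 6 (t=31: DEC q by 10): {p=-8, q=-10, r=-15}
  after event 7 (t=36: DEC p by 9): {p=-17, q=-10, r=-15}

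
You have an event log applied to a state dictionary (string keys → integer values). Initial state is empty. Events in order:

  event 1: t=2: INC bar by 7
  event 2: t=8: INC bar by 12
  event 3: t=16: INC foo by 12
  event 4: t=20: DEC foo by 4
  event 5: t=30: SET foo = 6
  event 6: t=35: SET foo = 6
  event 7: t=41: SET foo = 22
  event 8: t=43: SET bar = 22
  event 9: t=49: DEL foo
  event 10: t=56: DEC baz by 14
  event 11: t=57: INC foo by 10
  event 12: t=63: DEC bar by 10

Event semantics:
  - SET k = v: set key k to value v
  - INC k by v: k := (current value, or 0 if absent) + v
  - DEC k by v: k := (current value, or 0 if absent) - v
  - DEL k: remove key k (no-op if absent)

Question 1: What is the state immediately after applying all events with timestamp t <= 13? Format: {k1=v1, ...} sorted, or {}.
Answer: {bar=19}

Derivation:
Apply events with t <= 13 (2 events):
  after event 1 (t=2: INC bar by 7): {bar=7}
  after event 2 (t=8: INC bar by 12): {bar=19}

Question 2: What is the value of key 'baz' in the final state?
Track key 'baz' through all 12 events:
  event 1 (t=2: INC bar by 7): baz unchanged
  event 2 (t=8: INC bar by 12): baz unchanged
  event 3 (t=16: INC foo by 12): baz unchanged
  event 4 (t=20: DEC foo by 4): baz unchanged
  event 5 (t=30: SET foo = 6): baz unchanged
  event 6 (t=35: SET foo = 6): baz unchanged
  event 7 (t=41: SET foo = 22): baz unchanged
  event 8 (t=43: SET bar = 22): baz unchanged
  event 9 (t=49: DEL foo): baz unchanged
  event 10 (t=56: DEC baz by 14): baz (absent) -> -14
  event 11 (t=57: INC foo by 10): baz unchanged
  event 12 (t=63: DEC bar by 10): baz unchanged
Final: baz = -14

Answer: -14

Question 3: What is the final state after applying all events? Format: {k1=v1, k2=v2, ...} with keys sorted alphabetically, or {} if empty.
  after event 1 (t=2: INC bar by 7): {bar=7}
  after event 2 (t=8: INC bar by 12): {bar=19}
  after event 3 (t=16: INC foo by 12): {bar=19, foo=12}
  after event 4 (t=20: DEC foo by 4): {bar=19, foo=8}
  after event 5 (t=30: SET foo = 6): {bar=19, foo=6}
  after event 6 (t=35: SET foo = 6): {bar=19, foo=6}
  after event 7 (t=41: SET foo = 22): {bar=19, foo=22}
  after event 8 (t=43: SET bar = 22): {bar=22, foo=22}
  after event 9 (t=49: DEL foo): {bar=22}
  after event 10 (t=56: DEC baz by 14): {bar=22, baz=-14}
  after event 11 (t=57: INC foo by 10): {bar=22, baz=-14, foo=10}
  after event 12 (t=63: DEC bar by 10): {bar=12, baz=-14, foo=10}

Answer: {bar=12, baz=-14, foo=10}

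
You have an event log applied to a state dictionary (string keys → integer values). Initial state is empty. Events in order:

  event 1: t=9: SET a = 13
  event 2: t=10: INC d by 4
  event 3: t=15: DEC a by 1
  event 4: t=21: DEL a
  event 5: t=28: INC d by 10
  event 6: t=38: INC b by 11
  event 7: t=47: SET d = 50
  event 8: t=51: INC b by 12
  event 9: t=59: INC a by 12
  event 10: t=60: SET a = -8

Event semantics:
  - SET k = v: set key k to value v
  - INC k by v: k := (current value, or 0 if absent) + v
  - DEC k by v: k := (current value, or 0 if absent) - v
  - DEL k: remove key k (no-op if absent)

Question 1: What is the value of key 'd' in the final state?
Track key 'd' through all 10 events:
  event 1 (t=9: SET a = 13): d unchanged
  event 2 (t=10: INC d by 4): d (absent) -> 4
  event 3 (t=15: DEC a by 1): d unchanged
  event 4 (t=21: DEL a): d unchanged
  event 5 (t=28: INC d by 10): d 4 -> 14
  event 6 (t=38: INC b by 11): d unchanged
  event 7 (t=47: SET d = 50): d 14 -> 50
  event 8 (t=51: INC b by 12): d unchanged
  event 9 (t=59: INC a by 12): d unchanged
  event 10 (t=60: SET a = -8): d unchanged
Final: d = 50

Answer: 50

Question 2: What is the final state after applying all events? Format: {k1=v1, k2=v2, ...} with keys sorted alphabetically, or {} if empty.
Answer: {a=-8, b=23, d=50}

Derivation:
  after event 1 (t=9: SET a = 13): {a=13}
  after event 2 (t=10: INC d by 4): {a=13, d=4}
  after event 3 (t=15: DEC a by 1): {a=12, d=4}
  after event 4 (t=21: DEL a): {d=4}
  after event 5 (t=28: INC d by 10): {d=14}
  after event 6 (t=38: INC b by 11): {b=11, d=14}
  after event 7 (t=47: SET d = 50): {b=11, d=50}
  after event 8 (t=51: INC b by 12): {b=23, d=50}
  after event 9 (t=59: INC a by 12): {a=12, b=23, d=50}
  after event 10 (t=60: SET a = -8): {a=-8, b=23, d=50}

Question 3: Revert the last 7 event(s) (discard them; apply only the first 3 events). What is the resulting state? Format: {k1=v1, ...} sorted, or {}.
Answer: {a=12, d=4}

Derivation:
Keep first 3 events (discard last 7):
  after event 1 (t=9: SET a = 13): {a=13}
  after event 2 (t=10: INC d by 4): {a=13, d=4}
  after event 3 (t=15: DEC a by 1): {a=12, d=4}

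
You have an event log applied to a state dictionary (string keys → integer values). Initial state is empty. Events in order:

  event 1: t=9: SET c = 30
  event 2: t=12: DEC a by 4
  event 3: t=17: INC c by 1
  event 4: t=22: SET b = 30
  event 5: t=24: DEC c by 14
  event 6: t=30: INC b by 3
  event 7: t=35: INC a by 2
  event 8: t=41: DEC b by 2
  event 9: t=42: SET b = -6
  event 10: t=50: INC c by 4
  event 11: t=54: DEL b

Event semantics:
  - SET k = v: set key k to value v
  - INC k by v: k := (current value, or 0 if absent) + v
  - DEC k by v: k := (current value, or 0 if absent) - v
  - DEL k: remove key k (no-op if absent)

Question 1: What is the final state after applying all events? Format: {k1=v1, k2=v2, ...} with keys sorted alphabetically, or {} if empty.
Answer: {a=-2, c=21}

Derivation:
  after event 1 (t=9: SET c = 30): {c=30}
  after event 2 (t=12: DEC a by 4): {a=-4, c=30}
  after event 3 (t=17: INC c by 1): {a=-4, c=31}
  after event 4 (t=22: SET b = 30): {a=-4, b=30, c=31}
  after event 5 (t=24: DEC c by 14): {a=-4, b=30, c=17}
  after event 6 (t=30: INC b by 3): {a=-4, b=33, c=17}
  after event 7 (t=35: INC a by 2): {a=-2, b=33, c=17}
  after event 8 (t=41: DEC b by 2): {a=-2, b=31, c=17}
  after event 9 (t=42: SET b = -6): {a=-2, b=-6, c=17}
  after event 10 (t=50: INC c by 4): {a=-2, b=-6, c=21}
  after event 11 (t=54: DEL b): {a=-2, c=21}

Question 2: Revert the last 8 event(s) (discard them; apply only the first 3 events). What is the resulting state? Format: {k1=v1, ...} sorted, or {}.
Answer: {a=-4, c=31}

Derivation:
Keep first 3 events (discard last 8):
  after event 1 (t=9: SET c = 30): {c=30}
  after event 2 (t=12: DEC a by 4): {a=-4, c=30}
  after event 3 (t=17: INC c by 1): {a=-4, c=31}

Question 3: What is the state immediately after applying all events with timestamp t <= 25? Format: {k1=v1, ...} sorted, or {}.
Apply events with t <= 25 (5 events):
  after event 1 (t=9: SET c = 30): {c=30}
  after event 2 (t=12: DEC a by 4): {a=-4, c=30}
  after event 3 (t=17: INC c by 1): {a=-4, c=31}
  after event 4 (t=22: SET b = 30): {a=-4, b=30, c=31}
  after event 5 (t=24: DEC c by 14): {a=-4, b=30, c=17}

Answer: {a=-4, b=30, c=17}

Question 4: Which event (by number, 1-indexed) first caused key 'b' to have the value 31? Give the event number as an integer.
Answer: 8

Derivation:
Looking for first event where b becomes 31:
  event 4: b = 30
  event 5: b = 30
  event 6: b = 33
  event 7: b = 33
  event 8: b 33 -> 31  <-- first match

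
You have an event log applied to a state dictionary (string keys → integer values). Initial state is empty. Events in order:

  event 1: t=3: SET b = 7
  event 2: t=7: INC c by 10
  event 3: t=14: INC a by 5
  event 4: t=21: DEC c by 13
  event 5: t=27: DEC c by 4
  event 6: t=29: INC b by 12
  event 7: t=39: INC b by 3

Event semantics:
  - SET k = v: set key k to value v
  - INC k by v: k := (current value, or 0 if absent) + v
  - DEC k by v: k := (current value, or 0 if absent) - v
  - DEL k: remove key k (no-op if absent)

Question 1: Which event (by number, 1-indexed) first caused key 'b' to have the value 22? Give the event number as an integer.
Answer: 7

Derivation:
Looking for first event where b becomes 22:
  event 1: b = 7
  event 2: b = 7
  event 3: b = 7
  event 4: b = 7
  event 5: b = 7
  event 6: b = 19
  event 7: b 19 -> 22  <-- first match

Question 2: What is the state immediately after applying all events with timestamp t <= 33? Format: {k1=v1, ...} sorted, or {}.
Answer: {a=5, b=19, c=-7}

Derivation:
Apply events with t <= 33 (6 events):
  after event 1 (t=3: SET b = 7): {b=7}
  after event 2 (t=7: INC c by 10): {b=7, c=10}
  after event 3 (t=14: INC a by 5): {a=5, b=7, c=10}
  after event 4 (t=21: DEC c by 13): {a=5, b=7, c=-3}
  after event 5 (t=27: DEC c by 4): {a=5, b=7, c=-7}
  after event 6 (t=29: INC b by 12): {a=5, b=19, c=-7}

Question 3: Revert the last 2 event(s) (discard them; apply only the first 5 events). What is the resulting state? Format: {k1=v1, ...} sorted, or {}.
Keep first 5 events (discard last 2):
  after event 1 (t=3: SET b = 7): {b=7}
  after event 2 (t=7: INC c by 10): {b=7, c=10}
  after event 3 (t=14: INC a by 5): {a=5, b=7, c=10}
  after event 4 (t=21: DEC c by 13): {a=5, b=7, c=-3}
  after event 5 (t=27: DEC c by 4): {a=5, b=7, c=-7}

Answer: {a=5, b=7, c=-7}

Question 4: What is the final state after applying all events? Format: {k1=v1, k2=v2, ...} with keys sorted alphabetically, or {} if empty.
  after event 1 (t=3: SET b = 7): {b=7}
  after event 2 (t=7: INC c by 10): {b=7, c=10}
  after event 3 (t=14: INC a by 5): {a=5, b=7, c=10}
  after event 4 (t=21: DEC c by 13): {a=5, b=7, c=-3}
  after event 5 (t=27: DEC c by 4): {a=5, b=7, c=-7}
  after event 6 (t=29: INC b by 12): {a=5, b=19, c=-7}
  after event 7 (t=39: INC b by 3): {a=5, b=22, c=-7}

Answer: {a=5, b=22, c=-7}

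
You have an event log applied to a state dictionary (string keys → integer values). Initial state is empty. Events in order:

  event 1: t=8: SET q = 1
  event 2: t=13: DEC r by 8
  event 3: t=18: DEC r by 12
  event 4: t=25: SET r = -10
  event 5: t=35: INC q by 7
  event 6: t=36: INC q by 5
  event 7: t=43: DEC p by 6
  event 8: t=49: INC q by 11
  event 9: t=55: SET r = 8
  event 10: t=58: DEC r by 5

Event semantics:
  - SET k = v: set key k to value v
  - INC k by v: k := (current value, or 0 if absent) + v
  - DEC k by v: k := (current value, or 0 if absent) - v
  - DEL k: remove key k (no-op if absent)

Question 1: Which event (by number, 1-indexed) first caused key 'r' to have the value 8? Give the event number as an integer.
Looking for first event where r becomes 8:
  event 2: r = -8
  event 3: r = -20
  event 4: r = -10
  event 5: r = -10
  event 6: r = -10
  event 7: r = -10
  event 8: r = -10
  event 9: r -10 -> 8  <-- first match

Answer: 9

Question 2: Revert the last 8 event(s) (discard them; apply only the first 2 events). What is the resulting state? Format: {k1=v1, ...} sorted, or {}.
Answer: {q=1, r=-8}

Derivation:
Keep first 2 events (discard last 8):
  after event 1 (t=8: SET q = 1): {q=1}
  after event 2 (t=13: DEC r by 8): {q=1, r=-8}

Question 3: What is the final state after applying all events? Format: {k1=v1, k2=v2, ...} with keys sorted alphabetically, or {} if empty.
Answer: {p=-6, q=24, r=3}

Derivation:
  after event 1 (t=8: SET q = 1): {q=1}
  after event 2 (t=13: DEC r by 8): {q=1, r=-8}
  after event 3 (t=18: DEC r by 12): {q=1, r=-20}
  after event 4 (t=25: SET r = -10): {q=1, r=-10}
  after event 5 (t=35: INC q by 7): {q=8, r=-10}
  after event 6 (t=36: INC q by 5): {q=13, r=-10}
  after event 7 (t=43: DEC p by 6): {p=-6, q=13, r=-10}
  after event 8 (t=49: INC q by 11): {p=-6, q=24, r=-10}
  after event 9 (t=55: SET r = 8): {p=-6, q=24, r=8}
  after event 10 (t=58: DEC r by 5): {p=-6, q=24, r=3}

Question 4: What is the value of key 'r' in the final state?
Track key 'r' through all 10 events:
  event 1 (t=8: SET q = 1): r unchanged
  event 2 (t=13: DEC r by 8): r (absent) -> -8
  event 3 (t=18: DEC r by 12): r -8 -> -20
  event 4 (t=25: SET r = -10): r -20 -> -10
  event 5 (t=35: INC q by 7): r unchanged
  event 6 (t=36: INC q by 5): r unchanged
  event 7 (t=43: DEC p by 6): r unchanged
  event 8 (t=49: INC q by 11): r unchanged
  event 9 (t=55: SET r = 8): r -10 -> 8
  event 10 (t=58: DEC r by 5): r 8 -> 3
Final: r = 3

Answer: 3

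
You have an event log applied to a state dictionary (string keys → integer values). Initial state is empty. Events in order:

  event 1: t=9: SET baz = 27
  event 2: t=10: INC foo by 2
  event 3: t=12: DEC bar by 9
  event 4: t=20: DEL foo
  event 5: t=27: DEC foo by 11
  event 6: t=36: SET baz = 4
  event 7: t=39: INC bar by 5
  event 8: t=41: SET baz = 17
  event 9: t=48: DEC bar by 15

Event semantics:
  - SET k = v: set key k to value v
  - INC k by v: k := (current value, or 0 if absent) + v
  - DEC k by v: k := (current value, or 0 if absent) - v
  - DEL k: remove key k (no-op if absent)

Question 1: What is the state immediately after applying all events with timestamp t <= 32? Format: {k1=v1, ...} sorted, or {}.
Answer: {bar=-9, baz=27, foo=-11}

Derivation:
Apply events with t <= 32 (5 events):
  after event 1 (t=9: SET baz = 27): {baz=27}
  after event 2 (t=10: INC foo by 2): {baz=27, foo=2}
  after event 3 (t=12: DEC bar by 9): {bar=-9, baz=27, foo=2}
  after event 4 (t=20: DEL foo): {bar=-9, baz=27}
  after event 5 (t=27: DEC foo by 11): {bar=-9, baz=27, foo=-11}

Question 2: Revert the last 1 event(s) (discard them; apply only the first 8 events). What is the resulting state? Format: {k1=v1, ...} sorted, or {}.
Answer: {bar=-4, baz=17, foo=-11}

Derivation:
Keep first 8 events (discard last 1):
  after event 1 (t=9: SET baz = 27): {baz=27}
  after event 2 (t=10: INC foo by 2): {baz=27, foo=2}
  after event 3 (t=12: DEC bar by 9): {bar=-9, baz=27, foo=2}
  after event 4 (t=20: DEL foo): {bar=-9, baz=27}
  after event 5 (t=27: DEC foo by 11): {bar=-9, baz=27, foo=-11}
  after event 6 (t=36: SET baz = 4): {bar=-9, baz=4, foo=-11}
  after event 7 (t=39: INC bar by 5): {bar=-4, baz=4, foo=-11}
  after event 8 (t=41: SET baz = 17): {bar=-4, baz=17, foo=-11}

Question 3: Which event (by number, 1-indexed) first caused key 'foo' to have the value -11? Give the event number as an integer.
Looking for first event where foo becomes -11:
  event 2: foo = 2
  event 3: foo = 2
  event 4: foo = (absent)
  event 5: foo (absent) -> -11  <-- first match

Answer: 5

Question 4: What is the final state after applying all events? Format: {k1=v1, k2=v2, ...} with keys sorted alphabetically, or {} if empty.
Answer: {bar=-19, baz=17, foo=-11}

Derivation:
  after event 1 (t=9: SET baz = 27): {baz=27}
  after event 2 (t=10: INC foo by 2): {baz=27, foo=2}
  after event 3 (t=12: DEC bar by 9): {bar=-9, baz=27, foo=2}
  after event 4 (t=20: DEL foo): {bar=-9, baz=27}
  after event 5 (t=27: DEC foo by 11): {bar=-9, baz=27, foo=-11}
  after event 6 (t=36: SET baz = 4): {bar=-9, baz=4, foo=-11}
  after event 7 (t=39: INC bar by 5): {bar=-4, baz=4, foo=-11}
  after event 8 (t=41: SET baz = 17): {bar=-4, baz=17, foo=-11}
  after event 9 (t=48: DEC bar by 15): {bar=-19, baz=17, foo=-11}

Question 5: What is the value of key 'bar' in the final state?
Track key 'bar' through all 9 events:
  event 1 (t=9: SET baz = 27): bar unchanged
  event 2 (t=10: INC foo by 2): bar unchanged
  event 3 (t=12: DEC bar by 9): bar (absent) -> -9
  event 4 (t=20: DEL foo): bar unchanged
  event 5 (t=27: DEC foo by 11): bar unchanged
  event 6 (t=36: SET baz = 4): bar unchanged
  event 7 (t=39: INC bar by 5): bar -9 -> -4
  event 8 (t=41: SET baz = 17): bar unchanged
  event 9 (t=48: DEC bar by 15): bar -4 -> -19
Final: bar = -19

Answer: -19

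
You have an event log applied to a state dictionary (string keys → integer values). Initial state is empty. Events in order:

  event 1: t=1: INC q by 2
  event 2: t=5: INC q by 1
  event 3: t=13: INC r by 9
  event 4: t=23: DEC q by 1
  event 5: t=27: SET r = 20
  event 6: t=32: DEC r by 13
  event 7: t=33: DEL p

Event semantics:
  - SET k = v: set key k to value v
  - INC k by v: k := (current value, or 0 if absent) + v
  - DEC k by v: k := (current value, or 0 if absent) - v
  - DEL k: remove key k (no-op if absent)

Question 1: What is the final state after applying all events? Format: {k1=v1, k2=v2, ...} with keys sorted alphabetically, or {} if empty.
  after event 1 (t=1: INC q by 2): {q=2}
  after event 2 (t=5: INC q by 1): {q=3}
  after event 3 (t=13: INC r by 9): {q=3, r=9}
  after event 4 (t=23: DEC q by 1): {q=2, r=9}
  after event 5 (t=27: SET r = 20): {q=2, r=20}
  after event 6 (t=32: DEC r by 13): {q=2, r=7}
  after event 7 (t=33: DEL p): {q=2, r=7}

Answer: {q=2, r=7}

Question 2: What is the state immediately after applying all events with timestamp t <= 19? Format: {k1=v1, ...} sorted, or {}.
Apply events with t <= 19 (3 events):
  after event 1 (t=1: INC q by 2): {q=2}
  after event 2 (t=5: INC q by 1): {q=3}
  after event 3 (t=13: INC r by 9): {q=3, r=9}

Answer: {q=3, r=9}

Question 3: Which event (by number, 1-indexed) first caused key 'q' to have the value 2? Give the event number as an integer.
Answer: 1

Derivation:
Looking for first event where q becomes 2:
  event 1: q (absent) -> 2  <-- first match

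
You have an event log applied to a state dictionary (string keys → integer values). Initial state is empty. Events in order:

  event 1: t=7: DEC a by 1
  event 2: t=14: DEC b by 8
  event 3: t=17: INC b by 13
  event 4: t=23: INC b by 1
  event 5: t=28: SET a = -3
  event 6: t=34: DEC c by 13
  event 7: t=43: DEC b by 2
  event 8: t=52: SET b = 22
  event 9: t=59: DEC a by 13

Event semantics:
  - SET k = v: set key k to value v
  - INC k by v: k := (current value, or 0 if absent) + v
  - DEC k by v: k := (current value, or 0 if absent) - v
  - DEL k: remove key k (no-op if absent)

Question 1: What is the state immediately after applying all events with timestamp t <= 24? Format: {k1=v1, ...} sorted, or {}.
Apply events with t <= 24 (4 events):
  after event 1 (t=7: DEC a by 1): {a=-1}
  after event 2 (t=14: DEC b by 8): {a=-1, b=-8}
  after event 3 (t=17: INC b by 13): {a=-1, b=5}
  after event 4 (t=23: INC b by 1): {a=-1, b=6}

Answer: {a=-1, b=6}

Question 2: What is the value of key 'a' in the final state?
Track key 'a' through all 9 events:
  event 1 (t=7: DEC a by 1): a (absent) -> -1
  event 2 (t=14: DEC b by 8): a unchanged
  event 3 (t=17: INC b by 13): a unchanged
  event 4 (t=23: INC b by 1): a unchanged
  event 5 (t=28: SET a = -3): a -1 -> -3
  event 6 (t=34: DEC c by 13): a unchanged
  event 7 (t=43: DEC b by 2): a unchanged
  event 8 (t=52: SET b = 22): a unchanged
  event 9 (t=59: DEC a by 13): a -3 -> -16
Final: a = -16

Answer: -16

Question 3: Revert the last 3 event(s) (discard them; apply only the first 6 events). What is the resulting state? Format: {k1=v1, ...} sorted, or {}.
Answer: {a=-3, b=6, c=-13}

Derivation:
Keep first 6 events (discard last 3):
  after event 1 (t=7: DEC a by 1): {a=-1}
  after event 2 (t=14: DEC b by 8): {a=-1, b=-8}
  after event 3 (t=17: INC b by 13): {a=-1, b=5}
  after event 4 (t=23: INC b by 1): {a=-1, b=6}
  after event 5 (t=28: SET a = -3): {a=-3, b=6}
  after event 6 (t=34: DEC c by 13): {a=-3, b=6, c=-13}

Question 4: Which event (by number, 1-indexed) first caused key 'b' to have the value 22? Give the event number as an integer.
Answer: 8

Derivation:
Looking for first event where b becomes 22:
  event 2: b = -8
  event 3: b = 5
  event 4: b = 6
  event 5: b = 6
  event 6: b = 6
  event 7: b = 4
  event 8: b 4 -> 22  <-- first match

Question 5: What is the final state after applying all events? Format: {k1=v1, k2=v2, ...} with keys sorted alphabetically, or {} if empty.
Answer: {a=-16, b=22, c=-13}

Derivation:
  after event 1 (t=7: DEC a by 1): {a=-1}
  after event 2 (t=14: DEC b by 8): {a=-1, b=-8}
  after event 3 (t=17: INC b by 13): {a=-1, b=5}
  after event 4 (t=23: INC b by 1): {a=-1, b=6}
  after event 5 (t=28: SET a = -3): {a=-3, b=6}
  after event 6 (t=34: DEC c by 13): {a=-3, b=6, c=-13}
  after event 7 (t=43: DEC b by 2): {a=-3, b=4, c=-13}
  after event 8 (t=52: SET b = 22): {a=-3, b=22, c=-13}
  after event 9 (t=59: DEC a by 13): {a=-16, b=22, c=-13}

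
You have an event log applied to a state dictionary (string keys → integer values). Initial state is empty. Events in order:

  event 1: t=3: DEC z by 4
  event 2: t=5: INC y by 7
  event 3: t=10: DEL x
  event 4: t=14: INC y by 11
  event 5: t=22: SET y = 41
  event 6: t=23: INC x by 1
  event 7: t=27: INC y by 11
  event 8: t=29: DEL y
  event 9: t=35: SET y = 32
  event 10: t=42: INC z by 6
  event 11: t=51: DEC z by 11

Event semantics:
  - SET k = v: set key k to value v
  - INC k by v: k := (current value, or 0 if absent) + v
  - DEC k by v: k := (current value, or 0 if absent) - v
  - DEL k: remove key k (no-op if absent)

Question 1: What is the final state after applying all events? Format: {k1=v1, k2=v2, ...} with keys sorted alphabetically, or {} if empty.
Answer: {x=1, y=32, z=-9}

Derivation:
  after event 1 (t=3: DEC z by 4): {z=-4}
  after event 2 (t=5: INC y by 7): {y=7, z=-4}
  after event 3 (t=10: DEL x): {y=7, z=-4}
  after event 4 (t=14: INC y by 11): {y=18, z=-4}
  after event 5 (t=22: SET y = 41): {y=41, z=-4}
  after event 6 (t=23: INC x by 1): {x=1, y=41, z=-4}
  after event 7 (t=27: INC y by 11): {x=1, y=52, z=-4}
  after event 8 (t=29: DEL y): {x=1, z=-4}
  after event 9 (t=35: SET y = 32): {x=1, y=32, z=-4}
  after event 10 (t=42: INC z by 6): {x=1, y=32, z=2}
  after event 11 (t=51: DEC z by 11): {x=1, y=32, z=-9}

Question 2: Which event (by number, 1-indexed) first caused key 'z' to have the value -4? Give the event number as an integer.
Answer: 1

Derivation:
Looking for first event where z becomes -4:
  event 1: z (absent) -> -4  <-- first match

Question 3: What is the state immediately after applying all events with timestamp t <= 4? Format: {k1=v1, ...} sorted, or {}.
Answer: {z=-4}

Derivation:
Apply events with t <= 4 (1 events):
  after event 1 (t=3: DEC z by 4): {z=-4}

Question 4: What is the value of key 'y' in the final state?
Track key 'y' through all 11 events:
  event 1 (t=3: DEC z by 4): y unchanged
  event 2 (t=5: INC y by 7): y (absent) -> 7
  event 3 (t=10: DEL x): y unchanged
  event 4 (t=14: INC y by 11): y 7 -> 18
  event 5 (t=22: SET y = 41): y 18 -> 41
  event 6 (t=23: INC x by 1): y unchanged
  event 7 (t=27: INC y by 11): y 41 -> 52
  event 8 (t=29: DEL y): y 52 -> (absent)
  event 9 (t=35: SET y = 32): y (absent) -> 32
  event 10 (t=42: INC z by 6): y unchanged
  event 11 (t=51: DEC z by 11): y unchanged
Final: y = 32

Answer: 32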